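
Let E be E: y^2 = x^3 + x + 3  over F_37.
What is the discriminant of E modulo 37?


4 a^3 + 27 b^2 = 4*1^3 + 27*3^2 = 4 + 243 = 247
Delta = -16 * (247) = -3952
Delta mod 37 = 7

Delta = 7 (mod 37)


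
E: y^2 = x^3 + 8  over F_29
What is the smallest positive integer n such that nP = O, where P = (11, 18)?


Compute successive multiples of P until we hit O:
  1P = (11, 18)
  2P = (11, 11)
  3P = O

ord(P) = 3


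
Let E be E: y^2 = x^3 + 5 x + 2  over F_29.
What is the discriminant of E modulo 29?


4 a^3 + 27 b^2 = 4*5^3 + 27*2^2 = 500 + 108 = 608
Delta = -16 * (608) = -9728
Delta mod 29 = 16

Delta = 16 (mod 29)


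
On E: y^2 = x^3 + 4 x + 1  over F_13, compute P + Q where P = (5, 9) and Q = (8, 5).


P != Q, so use the chord formula.
s = (y2 - y1) / (x2 - x1) = (9) / (3) mod 13 = 3
x3 = s^2 - x1 - x2 mod 13 = 3^2 - 5 - 8 = 9
y3 = s (x1 - x3) - y1 mod 13 = 3 * (5 - 9) - 9 = 5

P + Q = (9, 5)


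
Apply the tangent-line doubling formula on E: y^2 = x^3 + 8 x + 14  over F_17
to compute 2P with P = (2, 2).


Doubling: s = (3 x1^2 + a) / (2 y1)
s = (3*2^2 + 8) / (2*2) mod 17 = 5
x3 = s^2 - 2 x1 mod 17 = 5^2 - 2*2 = 4
y3 = s (x1 - x3) - y1 mod 17 = 5 * (2 - 4) - 2 = 5

2P = (4, 5)


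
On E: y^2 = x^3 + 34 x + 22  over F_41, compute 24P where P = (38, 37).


k = 24 = 11000_2 (binary, LSB first: 00011)
Double-and-add from P = (38, 37):
  bit 0 = 0: acc unchanged = O
  bit 1 = 0: acc unchanged = O
  bit 2 = 0: acc unchanged = O
  bit 3 = 1: acc = O + (11, 13) = (11, 13)
  bit 4 = 1: acc = (11, 13) + (9, 27) = (29, 31)

24P = (29, 31)


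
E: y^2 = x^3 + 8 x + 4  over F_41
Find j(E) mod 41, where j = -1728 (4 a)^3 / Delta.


Delta = -16(4 a^3 + 27 b^2) mod 41 = 8
-1728 * (4 a)^3 = -1728 * (4*8)^3 mod 41 = 28
j = 28 * 8^(-1) mod 41 = 24

j = 24 (mod 41)


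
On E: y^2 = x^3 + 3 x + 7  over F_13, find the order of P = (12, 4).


Compute successive multiples of P until we hit O:
  1P = (12, 4)
  2P = (5, 11)
  3P = (10, 7)
  4P = (3, 2)
  5P = (8, 7)
  6P = (9, 10)
  7P = (9, 3)
  8P = (8, 6)
  ... (continuing to 13P)
  13P = O

ord(P) = 13


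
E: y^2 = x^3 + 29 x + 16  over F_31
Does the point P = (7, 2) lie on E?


Check whether y^2 = x^3 + 29 x + 16 (mod 31) for (x, y) = (7, 2).
LHS: y^2 = 2^2 mod 31 = 4
RHS: x^3 + 29 x + 16 = 7^3 + 29*7 + 16 mod 31 = 4
LHS = RHS

Yes, on the curve


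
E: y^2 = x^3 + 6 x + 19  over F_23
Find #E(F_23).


For each x in F_23, count y with y^2 = x^3 + 6 x + 19 mod 23:
  x = 1: RHS = 3, y in [7, 16]  -> 2 point(s)
  x = 2: RHS = 16, y in [4, 19]  -> 2 point(s)
  x = 3: RHS = 18, y in [8, 15]  -> 2 point(s)
  x = 5: RHS = 13, y in [6, 17]  -> 2 point(s)
  x = 6: RHS = 18, y in [8, 15]  -> 2 point(s)
  x = 7: RHS = 13, y in [6, 17]  -> 2 point(s)
  x = 8: RHS = 4, y in [2, 21]  -> 2 point(s)
  x = 11: RHS = 13, y in [6, 17]  -> 2 point(s)
  x = 12: RHS = 2, y in [5, 18]  -> 2 point(s)
  x = 14: RHS = 18, y in [8, 15]  -> 2 point(s)
  x = 16: RHS = 2, y in [5, 18]  -> 2 point(s)
  x = 18: RHS = 2, y in [5, 18]  -> 2 point(s)
  x = 19: RHS = 0, y in [0]  -> 1 point(s)
  x = 22: RHS = 12, y in [9, 14]  -> 2 point(s)
Affine points: 27. Add the point at infinity: total = 28.

#E(F_23) = 28


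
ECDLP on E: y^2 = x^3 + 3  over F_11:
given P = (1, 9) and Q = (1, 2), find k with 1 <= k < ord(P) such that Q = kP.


Enumerate multiples of P until we hit Q = (1, 2):
  1P = (1, 9)
  2P = (2, 0)
  3P = (1, 2)
Match found at i = 3.

k = 3


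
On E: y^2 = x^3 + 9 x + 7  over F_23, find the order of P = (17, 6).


Compute successive multiples of P until we hit O:
  1P = (17, 6)
  2P = (5, 19)
  3P = (10, 19)
  4P = (14, 18)
  5P = (8, 4)
  6P = (6, 22)
  7P = (12, 16)
  8P = (21, 2)
  ... (continuing to 19P)
  19P = O

ord(P) = 19


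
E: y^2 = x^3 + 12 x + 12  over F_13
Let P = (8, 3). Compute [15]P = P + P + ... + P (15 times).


k = 15 = 1111_2 (binary, LSB first: 1111)
Double-and-add from P = (8, 3):
  bit 0 = 1: acc = O + (8, 3) = (8, 3)
  bit 1 = 1: acc = (8, 3) + (9, 2) = (10, 12)
  bit 2 = 1: acc = (10, 12) + (12, 5) = (0, 5)
  bit 3 = 1: acc = (0, 5) + (1, 5) = (12, 8)

15P = (12, 8)


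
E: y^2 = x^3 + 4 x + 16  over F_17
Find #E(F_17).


For each x in F_17, count y with y^2 = x^3 + 4 x + 16 mod 17:
  x = 0: RHS = 16, y in [4, 13]  -> 2 point(s)
  x = 1: RHS = 4, y in [2, 15]  -> 2 point(s)
  x = 2: RHS = 15, y in [7, 10]  -> 2 point(s)
  x = 3: RHS = 4, y in [2, 15]  -> 2 point(s)
  x = 5: RHS = 8, y in [5, 12]  -> 2 point(s)
  x = 6: RHS = 1, y in [1, 16]  -> 2 point(s)
  x = 7: RHS = 13, y in [8, 9]  -> 2 point(s)
  x = 8: RHS = 16, y in [4, 13]  -> 2 point(s)
  x = 9: RHS = 16, y in [4, 13]  -> 2 point(s)
  x = 10: RHS = 2, y in [6, 11]  -> 2 point(s)
  x = 13: RHS = 4, y in [2, 15]  -> 2 point(s)
  x = 15: RHS = 0, y in [0]  -> 1 point(s)
Affine points: 23. Add the point at infinity: total = 24.

#E(F_17) = 24


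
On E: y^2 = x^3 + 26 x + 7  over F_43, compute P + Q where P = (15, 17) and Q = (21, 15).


P != Q, so use the chord formula.
s = (y2 - y1) / (x2 - x1) = (41) / (6) mod 43 = 14
x3 = s^2 - x1 - x2 mod 43 = 14^2 - 15 - 21 = 31
y3 = s (x1 - x3) - y1 mod 43 = 14 * (15 - 31) - 17 = 17

P + Q = (31, 17)


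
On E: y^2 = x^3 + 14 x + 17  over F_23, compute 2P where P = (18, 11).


Doubling: s = (3 x1^2 + a) / (2 y1)
s = (3*18^2 + 14) / (2*11) mod 23 = 3
x3 = s^2 - 2 x1 mod 23 = 3^2 - 2*18 = 19
y3 = s (x1 - x3) - y1 mod 23 = 3 * (18 - 19) - 11 = 9

2P = (19, 9)


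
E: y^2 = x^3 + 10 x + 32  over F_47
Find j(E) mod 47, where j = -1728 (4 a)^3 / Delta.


Delta = -16(4 a^3 + 27 b^2) mod 47 = 10
-1728 * (4 a)^3 = -1728 * (4*10)^3 mod 47 = 34
j = 34 * 10^(-1) mod 47 = 41

j = 41 (mod 47)


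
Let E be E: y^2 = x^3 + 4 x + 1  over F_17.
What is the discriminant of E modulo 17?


4 a^3 + 27 b^2 = 4*4^3 + 27*1^2 = 256 + 27 = 283
Delta = -16 * (283) = -4528
Delta mod 17 = 11

Delta = 11 (mod 17)


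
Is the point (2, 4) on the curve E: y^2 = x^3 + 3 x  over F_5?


Check whether y^2 = x^3 + 3 x + 0 (mod 5) for (x, y) = (2, 4).
LHS: y^2 = 4^2 mod 5 = 1
RHS: x^3 + 3 x + 0 = 2^3 + 3*2 + 0 mod 5 = 4
LHS != RHS

No, not on the curve


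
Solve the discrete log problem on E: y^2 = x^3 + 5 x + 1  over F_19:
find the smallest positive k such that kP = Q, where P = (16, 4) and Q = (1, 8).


Enumerate multiples of P until we hit Q = (1, 8):
  1P = (16, 4)
  2P = (3, 10)
  3P = (1, 11)
  4P = (11, 0)
  5P = (1, 8)
Match found at i = 5.

k = 5


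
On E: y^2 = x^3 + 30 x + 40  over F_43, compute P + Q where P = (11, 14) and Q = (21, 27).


P != Q, so use the chord formula.
s = (y2 - y1) / (x2 - x1) = (13) / (10) mod 43 = 40
x3 = s^2 - x1 - x2 mod 43 = 40^2 - 11 - 21 = 20
y3 = s (x1 - x3) - y1 mod 43 = 40 * (11 - 20) - 14 = 13

P + Q = (20, 13)


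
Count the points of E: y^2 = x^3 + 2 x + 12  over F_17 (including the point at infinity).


For each x in F_17, count y with y^2 = x^3 + 2 x + 12 mod 17:
  x = 1: RHS = 15, y in [7, 10]  -> 2 point(s)
  x = 4: RHS = 16, y in [4, 13]  -> 2 point(s)
  x = 6: RHS = 2, y in [6, 11]  -> 2 point(s)
  x = 8: RHS = 13, y in [8, 9]  -> 2 point(s)
  x = 12: RHS = 13, y in [8, 9]  -> 2 point(s)
  x = 13: RHS = 8, y in [5, 12]  -> 2 point(s)
  x = 14: RHS = 13, y in [8, 9]  -> 2 point(s)
  x = 15: RHS = 0, y in [0]  -> 1 point(s)
  x = 16: RHS = 9, y in [3, 14]  -> 2 point(s)
Affine points: 17. Add the point at infinity: total = 18.

#E(F_17) = 18


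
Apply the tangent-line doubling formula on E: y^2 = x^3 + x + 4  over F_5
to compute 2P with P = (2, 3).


Doubling: s = (3 x1^2 + a) / (2 y1)
s = (3*2^2 + 1) / (2*3) mod 5 = 3
x3 = s^2 - 2 x1 mod 5 = 3^2 - 2*2 = 0
y3 = s (x1 - x3) - y1 mod 5 = 3 * (2 - 0) - 3 = 3

2P = (0, 3)


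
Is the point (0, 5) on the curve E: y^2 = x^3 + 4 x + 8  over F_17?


Check whether y^2 = x^3 + 4 x + 8 (mod 17) for (x, y) = (0, 5).
LHS: y^2 = 5^2 mod 17 = 8
RHS: x^3 + 4 x + 8 = 0^3 + 4*0 + 8 mod 17 = 8
LHS = RHS

Yes, on the curve


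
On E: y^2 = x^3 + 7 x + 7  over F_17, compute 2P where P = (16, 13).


k = 2 = 10_2 (binary, LSB first: 01)
Double-and-add from P = (16, 13):
  bit 0 = 0: acc unchanged = O
  bit 1 = 1: acc = O + (11, 2) = (11, 2)

2P = (11, 2)


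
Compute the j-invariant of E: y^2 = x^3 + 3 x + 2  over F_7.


Delta = -16(4 a^3 + 27 b^2) mod 7 = 2
-1728 * (4 a)^3 = -1728 * (4*3)^3 mod 7 = 6
j = 6 * 2^(-1) mod 7 = 3

j = 3 (mod 7)


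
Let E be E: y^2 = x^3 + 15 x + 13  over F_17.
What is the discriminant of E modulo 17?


4 a^3 + 27 b^2 = 4*15^3 + 27*13^2 = 13500 + 4563 = 18063
Delta = -16 * (18063) = -289008
Delta mod 17 = 9

Delta = 9 (mod 17)


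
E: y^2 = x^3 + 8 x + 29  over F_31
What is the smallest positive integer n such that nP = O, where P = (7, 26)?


Compute successive multiples of P until we hit O:
  1P = (7, 26)
  2P = (17, 5)
  3P = (8, 4)
  4P = (4, 1)
  5P = (24, 8)
  6P = (20, 6)
  7P = (6, 13)
  8P = (1, 21)
  ... (continuing to 33P)
  33P = O

ord(P) = 33


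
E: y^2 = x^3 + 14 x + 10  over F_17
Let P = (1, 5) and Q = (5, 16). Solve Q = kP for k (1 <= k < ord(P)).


Enumerate multiples of P until we hit Q = (5, 16):
  1P = (1, 5)
  2P = (15, 12)
  3P = (14, 14)
  4P = (6, 2)
  5P = (9, 10)
  6P = (5, 1)
  7P = (12, 6)
  8P = (13, 14)
  9P = (11, 13)
  10P = (7, 14)
  11P = (7, 3)
  12P = (11, 4)
  13P = (13, 3)
  14P = (12, 11)
  15P = (5, 16)
Match found at i = 15.

k = 15


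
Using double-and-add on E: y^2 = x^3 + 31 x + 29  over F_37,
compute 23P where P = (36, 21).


k = 23 = 10111_2 (binary, LSB first: 11101)
Double-and-add from P = (36, 21):
  bit 0 = 1: acc = O + (36, 21) = (36, 21)
  bit 1 = 1: acc = (36, 21) + (29, 34) = (20, 18)
  bit 2 = 1: acc = (20, 18) + (15, 13) = (3, 36)
  bit 3 = 0: acc unchanged = (3, 36)
  bit 4 = 1: acc = (3, 36) + (25, 36) = (9, 1)

23P = (9, 1)


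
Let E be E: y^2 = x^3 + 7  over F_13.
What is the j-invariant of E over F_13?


Delta = -16(4 a^3 + 27 b^2) mod 13 = 9
-1728 * (4 a)^3 = -1728 * (4*0)^3 mod 13 = 0
j = 0 * 9^(-1) mod 13 = 0

j = 0 (mod 13)


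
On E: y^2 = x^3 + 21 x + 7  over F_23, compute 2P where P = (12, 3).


Doubling: s = (3 x1^2 + a) / (2 y1)
s = (3*12^2 + 21) / (2*3) mod 23 = 18
x3 = s^2 - 2 x1 mod 23 = 18^2 - 2*12 = 1
y3 = s (x1 - x3) - y1 mod 23 = 18 * (12 - 1) - 3 = 11

2P = (1, 11)


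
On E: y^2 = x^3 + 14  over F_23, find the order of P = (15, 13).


Compute successive multiples of P until we hit O:
  1P = (15, 13)
  2P = (18, 2)
  3P = (6, 0)
  4P = (18, 21)
  5P = (15, 10)
  6P = O

ord(P) = 6


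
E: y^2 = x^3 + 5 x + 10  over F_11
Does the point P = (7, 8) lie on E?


Check whether y^2 = x^3 + 5 x + 10 (mod 11) for (x, y) = (7, 8).
LHS: y^2 = 8^2 mod 11 = 9
RHS: x^3 + 5 x + 10 = 7^3 + 5*7 + 10 mod 11 = 3
LHS != RHS

No, not on the curve


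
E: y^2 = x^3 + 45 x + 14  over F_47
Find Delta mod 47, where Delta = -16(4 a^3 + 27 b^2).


4 a^3 + 27 b^2 = 4*45^3 + 27*14^2 = 364500 + 5292 = 369792
Delta = -16 * (369792) = -5916672
Delta mod 47 = 17

Delta = 17 (mod 47)


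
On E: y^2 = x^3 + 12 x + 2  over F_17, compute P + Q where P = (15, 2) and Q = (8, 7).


P != Q, so use the chord formula.
s = (y2 - y1) / (x2 - x1) = (5) / (10) mod 17 = 9
x3 = s^2 - x1 - x2 mod 17 = 9^2 - 15 - 8 = 7
y3 = s (x1 - x3) - y1 mod 17 = 9 * (15 - 7) - 2 = 2

P + Q = (7, 2)


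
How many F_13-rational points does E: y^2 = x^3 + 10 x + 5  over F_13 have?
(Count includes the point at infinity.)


For each x in F_13, count y with y^2 = x^3 + 10 x + 5 mod 13:
  x = 1: RHS = 3, y in [4, 9]  -> 2 point(s)
  x = 3: RHS = 10, y in [6, 7]  -> 2 point(s)
  x = 8: RHS = 12, y in [5, 8]  -> 2 point(s)
  x = 10: RHS = 0, y in [0]  -> 1 point(s)
  x = 11: RHS = 3, y in [4, 9]  -> 2 point(s)
Affine points: 9. Add the point at infinity: total = 10.

#E(F_13) = 10


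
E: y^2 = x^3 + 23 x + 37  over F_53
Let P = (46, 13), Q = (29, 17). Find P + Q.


P != Q, so use the chord formula.
s = (y2 - y1) / (x2 - x1) = (4) / (36) mod 53 = 6
x3 = s^2 - x1 - x2 mod 53 = 6^2 - 46 - 29 = 14
y3 = s (x1 - x3) - y1 mod 53 = 6 * (46 - 14) - 13 = 20

P + Q = (14, 20)


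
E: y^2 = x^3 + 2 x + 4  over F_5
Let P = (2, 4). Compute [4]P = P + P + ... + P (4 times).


k = 4 = 100_2 (binary, LSB first: 001)
Double-and-add from P = (2, 4):
  bit 0 = 0: acc unchanged = O
  bit 1 = 0: acc unchanged = O
  bit 2 = 1: acc = O + (4, 1) = (4, 1)

4P = (4, 1)


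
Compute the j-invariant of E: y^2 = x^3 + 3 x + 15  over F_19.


Delta = -16(4 a^3 + 27 b^2) mod 19 = 5
-1728 * (4 a)^3 = -1728 * (4*3)^3 mod 19 = 18
j = 18 * 5^(-1) mod 19 = 15

j = 15 (mod 19)


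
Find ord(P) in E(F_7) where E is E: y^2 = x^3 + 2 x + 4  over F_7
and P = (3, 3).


Compute successive multiples of P until we hit O:
  1P = (3, 3)
  2P = (2, 3)
  3P = (2, 4)
  4P = (3, 4)
  5P = O

ord(P) = 5


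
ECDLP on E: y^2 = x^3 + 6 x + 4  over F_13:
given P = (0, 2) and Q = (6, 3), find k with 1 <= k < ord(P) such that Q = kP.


Enumerate multiples of P until we hit Q = (6, 3):
  1P = (0, 2)
  2P = (12, 6)
  3P = (4, 1)
  4P = (5, 9)
  5P = (11, 6)
  6P = (6, 10)
  7P = (3, 7)
  8P = (7, 8)
  9P = (7, 5)
  10P = (3, 6)
  11P = (6, 3)
Match found at i = 11.

k = 11


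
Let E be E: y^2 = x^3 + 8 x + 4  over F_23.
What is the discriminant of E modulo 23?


4 a^3 + 27 b^2 = 4*8^3 + 27*4^2 = 2048 + 432 = 2480
Delta = -16 * (2480) = -39680
Delta mod 23 = 18

Delta = 18 (mod 23)


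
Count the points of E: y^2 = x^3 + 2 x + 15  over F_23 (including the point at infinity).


For each x in F_23, count y with y^2 = x^3 + 2 x + 15 mod 23:
  x = 1: RHS = 18, y in [8, 15]  -> 2 point(s)
  x = 2: RHS = 4, y in [2, 21]  -> 2 point(s)
  x = 3: RHS = 2, y in [5, 18]  -> 2 point(s)
  x = 4: RHS = 18, y in [8, 15]  -> 2 point(s)
  x = 5: RHS = 12, y in [9, 14]  -> 2 point(s)
  x = 6: RHS = 13, y in [6, 17]  -> 2 point(s)
  x = 7: RHS = 4, y in [2, 21]  -> 2 point(s)
  x = 9: RHS = 3, y in [7, 16]  -> 2 point(s)
  x = 10: RHS = 0, y in [0]  -> 1 point(s)
  x = 14: RHS = 4, y in [2, 21]  -> 2 point(s)
  x = 15: RHS = 16, y in [4, 19]  -> 2 point(s)
  x = 16: RHS = 3, y in [7, 16]  -> 2 point(s)
  x = 18: RHS = 18, y in [8, 15]  -> 2 point(s)
  x = 19: RHS = 12, y in [9, 14]  -> 2 point(s)
  x = 21: RHS = 3, y in [7, 16]  -> 2 point(s)
  x = 22: RHS = 12, y in [9, 14]  -> 2 point(s)
Affine points: 31. Add the point at infinity: total = 32.

#E(F_23) = 32


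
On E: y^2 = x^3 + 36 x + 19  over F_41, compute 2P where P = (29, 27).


Doubling: s = (3 x1^2 + a) / (2 y1)
s = (3*29^2 + 36) / (2*27) mod 41 = 36
x3 = s^2 - 2 x1 mod 41 = 36^2 - 2*29 = 8
y3 = s (x1 - x3) - y1 mod 41 = 36 * (29 - 8) - 27 = 32

2P = (8, 32)


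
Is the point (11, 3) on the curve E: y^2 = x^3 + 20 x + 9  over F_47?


Check whether y^2 = x^3 + 20 x + 9 (mod 47) for (x, y) = (11, 3).
LHS: y^2 = 3^2 mod 47 = 9
RHS: x^3 + 20 x + 9 = 11^3 + 20*11 + 9 mod 47 = 9
LHS = RHS

Yes, on the curve


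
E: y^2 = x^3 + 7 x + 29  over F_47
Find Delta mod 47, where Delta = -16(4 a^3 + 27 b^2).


4 a^3 + 27 b^2 = 4*7^3 + 27*29^2 = 1372 + 22707 = 24079
Delta = -16 * (24079) = -385264
Delta mod 47 = 42

Delta = 42 (mod 47)


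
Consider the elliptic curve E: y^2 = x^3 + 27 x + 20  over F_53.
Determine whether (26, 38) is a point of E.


Check whether y^2 = x^3 + 27 x + 20 (mod 53) for (x, y) = (26, 38).
LHS: y^2 = 38^2 mod 53 = 13
RHS: x^3 + 27 x + 20 = 26^3 + 27*26 + 20 mod 53 = 13
LHS = RHS

Yes, on the curve


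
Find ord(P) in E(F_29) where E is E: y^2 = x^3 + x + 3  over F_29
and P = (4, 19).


Compute successive multiples of P until we hit O:
  1P = (4, 19)
  2P = (22, 28)
  3P = (25, 14)
  4P = (9, 25)
  5P = (7, 18)
  6P = (2, 19)
  7P = (23, 10)
  8P = (6, 14)
  ... (continuing to 36P)
  36P = O

ord(P) = 36


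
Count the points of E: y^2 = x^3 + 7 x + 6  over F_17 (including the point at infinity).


For each x in F_17, count y with y^2 = x^3 + 7 x + 6 mod 17:
  x = 4: RHS = 13, y in [8, 9]  -> 2 point(s)
  x = 5: RHS = 13, y in [8, 9]  -> 2 point(s)
  x = 6: RHS = 9, y in [3, 14]  -> 2 point(s)
  x = 8: RHS = 13, y in [8, 9]  -> 2 point(s)
  x = 9: RHS = 16, y in [4, 13]  -> 2 point(s)
  x = 12: RHS = 16, y in [4, 13]  -> 2 point(s)
  x = 13: RHS = 16, y in [4, 13]  -> 2 point(s)
  x = 14: RHS = 9, y in [3, 14]  -> 2 point(s)
  x = 15: RHS = 1, y in [1, 16]  -> 2 point(s)
  x = 16: RHS = 15, y in [7, 10]  -> 2 point(s)
Affine points: 20. Add the point at infinity: total = 21.

#E(F_17) = 21


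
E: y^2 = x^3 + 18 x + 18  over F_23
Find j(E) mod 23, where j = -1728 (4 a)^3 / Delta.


Delta = -16(4 a^3 + 27 b^2) mod 23 = 6
-1728 * (4 a)^3 = -1728 * (4*18)^3 mod 23 = 11
j = 11 * 6^(-1) mod 23 = 21

j = 21 (mod 23)


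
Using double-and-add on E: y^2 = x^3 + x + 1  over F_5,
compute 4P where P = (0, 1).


k = 4 = 100_2 (binary, LSB first: 001)
Double-and-add from P = (0, 1):
  bit 0 = 0: acc unchanged = O
  bit 1 = 0: acc unchanged = O
  bit 2 = 1: acc = O + (3, 4) = (3, 4)

4P = (3, 4)


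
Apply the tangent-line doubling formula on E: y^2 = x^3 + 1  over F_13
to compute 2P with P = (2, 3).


Doubling: s = (3 x1^2 + a) / (2 y1)
s = (3*2^2 + 0) / (2*3) mod 13 = 2
x3 = s^2 - 2 x1 mod 13 = 2^2 - 2*2 = 0
y3 = s (x1 - x3) - y1 mod 13 = 2 * (2 - 0) - 3 = 1

2P = (0, 1)


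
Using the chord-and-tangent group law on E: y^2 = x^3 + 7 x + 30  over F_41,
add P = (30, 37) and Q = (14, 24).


P != Q, so use the chord formula.
s = (y2 - y1) / (x2 - x1) = (28) / (25) mod 41 = 29
x3 = s^2 - x1 - x2 mod 41 = 29^2 - 30 - 14 = 18
y3 = s (x1 - x3) - y1 mod 41 = 29 * (30 - 18) - 37 = 24

P + Q = (18, 24)


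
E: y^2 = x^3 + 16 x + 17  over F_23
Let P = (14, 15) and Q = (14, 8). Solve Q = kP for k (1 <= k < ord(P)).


Enumerate multiples of P until we hit Q = (14, 8):
  1P = (14, 15)
  2P = (7, 14)
  3P = (10, 2)
  4P = (11, 12)
  5P = (22, 0)
  6P = (11, 11)
  7P = (10, 21)
  8P = (7, 9)
  9P = (14, 8)
Match found at i = 9.

k = 9


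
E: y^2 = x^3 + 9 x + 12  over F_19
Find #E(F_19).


For each x in F_19, count y with y^2 = x^3 + 9 x + 12 mod 19:
  x = 2: RHS = 0, y in [0]  -> 1 point(s)
  x = 3: RHS = 9, y in [3, 16]  -> 2 point(s)
  x = 4: RHS = 17, y in [6, 13]  -> 2 point(s)
  x = 5: RHS = 11, y in [7, 12]  -> 2 point(s)
  x = 6: RHS = 16, y in [4, 15]  -> 2 point(s)
  x = 7: RHS = 0, y in [0]  -> 1 point(s)
  x = 8: RHS = 7, y in [8, 11]  -> 2 point(s)
  x = 9: RHS = 5, y in [9, 10]  -> 2 point(s)
  x = 10: RHS = 0, y in [0]  -> 1 point(s)
  x = 11: RHS = 17, y in [6, 13]  -> 2 point(s)
  x = 12: RHS = 5, y in [9, 10]  -> 2 point(s)
  x = 15: RHS = 7, y in [8, 11]  -> 2 point(s)
  x = 17: RHS = 5, y in [9, 10]  -> 2 point(s)
Affine points: 23. Add the point at infinity: total = 24.

#E(F_19) = 24


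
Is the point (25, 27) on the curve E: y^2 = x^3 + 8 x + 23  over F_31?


Check whether y^2 = x^3 + 8 x + 23 (mod 31) for (x, y) = (25, 27).
LHS: y^2 = 27^2 mod 31 = 16
RHS: x^3 + 8 x + 23 = 25^3 + 8*25 + 23 mod 31 = 7
LHS != RHS

No, not on the curve


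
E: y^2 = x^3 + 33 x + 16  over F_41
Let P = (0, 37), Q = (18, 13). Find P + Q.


P != Q, so use the chord formula.
s = (y2 - y1) / (x2 - x1) = (17) / (18) mod 41 = 26
x3 = s^2 - x1 - x2 mod 41 = 26^2 - 0 - 18 = 2
y3 = s (x1 - x3) - y1 mod 41 = 26 * (0 - 2) - 37 = 34

P + Q = (2, 34)


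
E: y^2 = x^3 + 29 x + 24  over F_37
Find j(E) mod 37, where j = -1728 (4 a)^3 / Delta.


Delta = -16(4 a^3 + 27 b^2) mod 37 = 16
-1728 * (4 a)^3 = -1728 * (4*29)^3 mod 37 = 6
j = 6 * 16^(-1) mod 37 = 5

j = 5 (mod 37)


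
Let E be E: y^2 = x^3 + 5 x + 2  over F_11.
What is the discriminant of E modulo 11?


4 a^3 + 27 b^2 = 4*5^3 + 27*2^2 = 500 + 108 = 608
Delta = -16 * (608) = -9728
Delta mod 11 = 7

Delta = 7 (mod 11)


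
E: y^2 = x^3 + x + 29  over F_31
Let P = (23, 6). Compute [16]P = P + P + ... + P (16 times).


k = 16 = 10000_2 (binary, LSB first: 00001)
Double-and-add from P = (23, 6):
  bit 0 = 0: acc unchanged = O
  bit 1 = 0: acc unchanged = O
  bit 2 = 0: acc unchanged = O
  bit 3 = 0: acc unchanged = O
  bit 4 = 1: acc = O + (10, 4) = (10, 4)

16P = (10, 4)


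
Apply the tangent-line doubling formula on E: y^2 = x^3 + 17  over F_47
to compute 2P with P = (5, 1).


Doubling: s = (3 x1^2 + a) / (2 y1)
s = (3*5^2 + 0) / (2*1) mod 47 = 14
x3 = s^2 - 2 x1 mod 47 = 14^2 - 2*5 = 45
y3 = s (x1 - x3) - y1 mod 47 = 14 * (5 - 45) - 1 = 3

2P = (45, 3)


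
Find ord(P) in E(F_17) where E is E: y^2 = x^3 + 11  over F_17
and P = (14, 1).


Compute successive multiples of P until we hit O:
  1P = (14, 1)
  2P = (14, 16)
  3P = O

ord(P) = 3


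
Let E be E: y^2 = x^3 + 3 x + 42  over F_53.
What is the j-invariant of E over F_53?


Delta = -16(4 a^3 + 27 b^2) mod 53 = 7
-1728 * (4 a)^3 = -1728 * (4*3)^3 mod 53 = 36
j = 36 * 7^(-1) mod 53 = 43

j = 43 (mod 53)


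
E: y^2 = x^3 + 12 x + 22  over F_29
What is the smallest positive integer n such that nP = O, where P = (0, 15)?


Compute successive multiples of P until we hit O:
  1P = (0, 15)
  2P = (28, 26)
  3P = (6, 22)
  4P = (1, 8)
  5P = (19, 2)
  6P = (23, 16)
  7P = (2, 24)
  8P = (11, 8)
  ... (continuing to 31P)
  31P = O

ord(P) = 31


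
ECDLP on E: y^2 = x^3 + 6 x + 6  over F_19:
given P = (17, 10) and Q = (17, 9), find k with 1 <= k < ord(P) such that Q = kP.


Enumerate multiples of P until we hit Q = (17, 9):
  1P = (17, 10)
  2P = (5, 16)
  3P = (2, 11)
  4P = (6, 7)
  5P = (0, 5)
  6P = (13, 18)
  7P = (12, 18)
  8P = (7, 12)
  9P = (11, 4)
  10P = (11, 15)
  11P = (7, 7)
  12P = (12, 1)
  13P = (13, 1)
  14P = (0, 14)
  15P = (6, 12)
  16P = (2, 8)
  17P = (5, 3)
  18P = (17, 9)
Match found at i = 18.

k = 18


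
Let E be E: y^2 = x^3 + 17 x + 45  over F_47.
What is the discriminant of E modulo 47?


4 a^3 + 27 b^2 = 4*17^3 + 27*45^2 = 19652 + 54675 = 74327
Delta = -16 * (74327) = -1189232
Delta mod 47 = 9

Delta = 9 (mod 47)


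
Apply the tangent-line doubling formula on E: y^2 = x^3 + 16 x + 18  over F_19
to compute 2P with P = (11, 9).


Doubling: s = (3 x1^2 + a) / (2 y1)
s = (3*11^2 + 16) / (2*9) mod 19 = 1
x3 = s^2 - 2 x1 mod 19 = 1^2 - 2*11 = 17
y3 = s (x1 - x3) - y1 mod 19 = 1 * (11 - 17) - 9 = 4

2P = (17, 4)


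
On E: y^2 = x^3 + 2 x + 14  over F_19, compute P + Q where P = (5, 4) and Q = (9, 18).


P != Q, so use the chord formula.
s = (y2 - y1) / (x2 - x1) = (14) / (4) mod 19 = 13
x3 = s^2 - x1 - x2 mod 19 = 13^2 - 5 - 9 = 3
y3 = s (x1 - x3) - y1 mod 19 = 13 * (5 - 3) - 4 = 3

P + Q = (3, 3)


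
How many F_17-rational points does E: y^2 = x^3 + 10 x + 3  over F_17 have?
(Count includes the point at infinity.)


For each x in F_17, count y with y^2 = x^3 + 10 x + 3 mod 17:
  x = 3: RHS = 9, y in [3, 14]  -> 2 point(s)
  x = 5: RHS = 8, y in [5, 12]  -> 2 point(s)
  x = 7: RHS = 8, y in [5, 12]  -> 2 point(s)
  x = 8: RHS = 0, y in [0]  -> 1 point(s)
  x = 10: RHS = 15, y in [7, 10]  -> 2 point(s)
  x = 11: RHS = 16, y in [4, 13]  -> 2 point(s)
  x = 12: RHS = 15, y in [7, 10]  -> 2 point(s)
  x = 13: RHS = 1, y in [1, 16]  -> 2 point(s)
  x = 15: RHS = 9, y in [3, 14]  -> 2 point(s)
  x = 16: RHS = 9, y in [3, 14]  -> 2 point(s)
Affine points: 19. Add the point at infinity: total = 20.

#E(F_17) = 20


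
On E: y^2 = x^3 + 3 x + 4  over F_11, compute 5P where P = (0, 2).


k = 5 = 101_2 (binary, LSB first: 101)
Double-and-add from P = (0, 2):
  bit 0 = 1: acc = O + (0, 2) = (0, 2)
  bit 1 = 0: acc unchanged = (0, 2)
  bit 2 = 1: acc = (0, 2) + (8, 10) = (4, 5)

5P = (4, 5)


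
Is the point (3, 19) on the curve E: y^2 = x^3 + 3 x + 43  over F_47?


Check whether y^2 = x^3 + 3 x + 43 (mod 47) for (x, y) = (3, 19).
LHS: y^2 = 19^2 mod 47 = 32
RHS: x^3 + 3 x + 43 = 3^3 + 3*3 + 43 mod 47 = 32
LHS = RHS

Yes, on the curve


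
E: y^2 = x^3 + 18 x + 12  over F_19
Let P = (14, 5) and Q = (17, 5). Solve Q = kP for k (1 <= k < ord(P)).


Enumerate multiples of P until we hit Q = (17, 5):
  1P = (14, 5)
  2P = (7, 5)
  3P = (17, 14)
  4P = (16, 8)
  5P = (15, 3)
  6P = (13, 12)
  7P = (3, 13)
  8P = (3, 6)
  9P = (13, 7)
  10P = (15, 16)
  11P = (16, 11)
  12P = (17, 5)
Match found at i = 12.

k = 12


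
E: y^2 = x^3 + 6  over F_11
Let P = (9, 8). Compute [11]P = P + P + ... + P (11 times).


k = 11 = 1011_2 (binary, LSB first: 1101)
Double-and-add from P = (9, 8):
  bit 0 = 1: acc = O + (9, 8) = (9, 8)
  bit 1 = 1: acc = (9, 8) + (8, 1) = (10, 7)
  bit 2 = 0: acc unchanged = (10, 7)
  bit 3 = 1: acc = (10, 7) + (4, 2) = (9, 3)

11P = (9, 3)


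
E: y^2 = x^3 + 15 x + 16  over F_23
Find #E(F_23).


For each x in F_23, count y with y^2 = x^3 + 15 x + 16 mod 23:
  x = 0: RHS = 16, y in [4, 19]  -> 2 point(s)
  x = 1: RHS = 9, y in [3, 20]  -> 2 point(s)
  x = 2: RHS = 8, y in [10, 13]  -> 2 point(s)
  x = 4: RHS = 2, y in [5, 18]  -> 2 point(s)
  x = 5: RHS = 9, y in [3, 20]  -> 2 point(s)
  x = 6: RHS = 0, y in [0]  -> 1 point(s)
  x = 7: RHS = 4, y in [2, 21]  -> 2 point(s)
  x = 8: RHS = 4, y in [2, 21]  -> 2 point(s)
  x = 9: RHS = 6, y in [11, 12]  -> 2 point(s)
  x = 10: RHS = 16, y in [4, 19]  -> 2 point(s)
  x = 13: RHS = 16, y in [4, 19]  -> 2 point(s)
  x = 14: RHS = 3, y in [7, 16]  -> 2 point(s)
  x = 17: RHS = 9, y in [3, 20]  -> 2 point(s)
  x = 18: RHS = 0, y in [0]  -> 1 point(s)
  x = 20: RHS = 13, y in [6, 17]  -> 2 point(s)
  x = 21: RHS = 1, y in [1, 22]  -> 2 point(s)
  x = 22: RHS = 0, y in [0]  -> 1 point(s)
Affine points: 31. Add the point at infinity: total = 32.

#E(F_23) = 32


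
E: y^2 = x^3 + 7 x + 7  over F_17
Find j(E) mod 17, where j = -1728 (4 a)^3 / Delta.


Delta = -16(4 a^3 + 27 b^2) mod 17 = 9
-1728 * (4 a)^3 = -1728 * (4*7)^3 mod 17 = 13
j = 13 * 9^(-1) mod 17 = 9

j = 9 (mod 17)


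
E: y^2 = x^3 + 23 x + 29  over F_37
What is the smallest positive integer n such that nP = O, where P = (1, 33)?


Compute successive multiples of P until we hit O:
  1P = (1, 33)
  2P = (34, 28)
  3P = (29, 6)
  4P = (16, 33)
  5P = (20, 4)
  6P = (13, 34)
  7P = (32, 23)
  8P = (15, 30)
  ... (continuing to 20P)
  20P = O

ord(P) = 20


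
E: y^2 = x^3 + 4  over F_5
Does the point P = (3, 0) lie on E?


Check whether y^2 = x^3 + 0 x + 4 (mod 5) for (x, y) = (3, 0).
LHS: y^2 = 0^2 mod 5 = 0
RHS: x^3 + 0 x + 4 = 3^3 + 0*3 + 4 mod 5 = 1
LHS != RHS

No, not on the curve


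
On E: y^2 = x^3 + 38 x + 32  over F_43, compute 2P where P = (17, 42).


Doubling: s = (3 x1^2 + a) / (2 y1)
s = (3*17^2 + 38) / (2*42) mod 43 = 42
x3 = s^2 - 2 x1 mod 43 = 42^2 - 2*17 = 10
y3 = s (x1 - x3) - y1 mod 43 = 42 * (17 - 10) - 42 = 37

2P = (10, 37)


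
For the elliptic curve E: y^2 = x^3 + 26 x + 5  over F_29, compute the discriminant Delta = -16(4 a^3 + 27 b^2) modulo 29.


4 a^3 + 27 b^2 = 4*26^3 + 27*5^2 = 70304 + 675 = 70979
Delta = -16 * (70979) = -1135664
Delta mod 29 = 5

Delta = 5 (mod 29)


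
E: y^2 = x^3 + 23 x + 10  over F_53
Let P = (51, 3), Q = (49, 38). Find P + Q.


P != Q, so use the chord formula.
s = (y2 - y1) / (x2 - x1) = (35) / (51) mod 53 = 9
x3 = s^2 - x1 - x2 mod 53 = 9^2 - 51 - 49 = 34
y3 = s (x1 - x3) - y1 mod 53 = 9 * (51 - 34) - 3 = 44

P + Q = (34, 44)


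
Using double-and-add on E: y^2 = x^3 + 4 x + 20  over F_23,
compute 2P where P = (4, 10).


k = 2 = 10_2 (binary, LSB first: 01)
Double-and-add from P = (4, 10):
  bit 0 = 0: acc unchanged = O
  bit 1 = 1: acc = O + (19, 20) = (19, 20)

2P = (19, 20)


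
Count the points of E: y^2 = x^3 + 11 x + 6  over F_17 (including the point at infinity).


For each x in F_17, count y with y^2 = x^3 + 11 x + 6 mod 17:
  x = 1: RHS = 1, y in [1, 16]  -> 2 point(s)
  x = 2: RHS = 2, y in [6, 11]  -> 2 point(s)
  x = 3: RHS = 15, y in [7, 10]  -> 2 point(s)
  x = 5: RHS = 16, y in [4, 13]  -> 2 point(s)
  x = 6: RHS = 16, y in [4, 13]  -> 2 point(s)
  x = 7: RHS = 1, y in [1, 16]  -> 2 point(s)
  x = 9: RHS = 1, y in [1, 16]  -> 2 point(s)
  x = 11: RHS = 13, y in [8, 9]  -> 2 point(s)
  x = 12: RHS = 13, y in [8, 9]  -> 2 point(s)
  x = 13: RHS = 0, y in [0]  -> 1 point(s)
Affine points: 19. Add the point at infinity: total = 20.

#E(F_17) = 20


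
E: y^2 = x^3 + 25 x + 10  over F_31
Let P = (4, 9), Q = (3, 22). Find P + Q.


P != Q, so use the chord formula.
s = (y2 - y1) / (x2 - x1) = (13) / (30) mod 31 = 18
x3 = s^2 - x1 - x2 mod 31 = 18^2 - 4 - 3 = 7
y3 = s (x1 - x3) - y1 mod 31 = 18 * (4 - 7) - 9 = 30

P + Q = (7, 30)


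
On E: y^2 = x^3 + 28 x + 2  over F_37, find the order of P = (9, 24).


Compute successive multiples of P until we hit O:
  1P = (9, 24)
  2P = (26, 18)
  3P = (18, 14)
  4P = (19, 20)
  5P = (21, 3)
  6P = (17, 27)
  7P = (36, 26)
  8P = (32, 25)
  ... (continuing to 35P)
  35P = O

ord(P) = 35


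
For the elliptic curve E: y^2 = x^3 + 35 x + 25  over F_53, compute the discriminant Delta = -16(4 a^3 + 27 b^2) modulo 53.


4 a^3 + 27 b^2 = 4*35^3 + 27*25^2 = 171500 + 16875 = 188375
Delta = -16 * (188375) = -3014000
Delta mod 53 = 4

Delta = 4 (mod 53)


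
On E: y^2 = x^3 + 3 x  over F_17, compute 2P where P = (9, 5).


Doubling: s = (3 x1^2 + a) / (2 y1)
s = (3*9^2 + 3) / (2*5) mod 17 = 11
x3 = s^2 - 2 x1 mod 17 = 11^2 - 2*9 = 1
y3 = s (x1 - x3) - y1 mod 17 = 11 * (9 - 1) - 5 = 15

2P = (1, 15)


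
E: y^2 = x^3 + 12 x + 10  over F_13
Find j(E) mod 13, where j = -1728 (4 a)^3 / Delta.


Delta = -16(4 a^3 + 27 b^2) mod 13 = 11
-1728 * (4 a)^3 = -1728 * (4*12)^3 mod 13 = 1
j = 1 * 11^(-1) mod 13 = 6

j = 6 (mod 13)


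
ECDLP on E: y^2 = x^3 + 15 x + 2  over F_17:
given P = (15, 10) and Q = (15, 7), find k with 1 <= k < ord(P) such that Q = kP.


Enumerate multiples of P until we hit Q = (15, 7):
  1P = (15, 10)
  2P = (0, 6)
  3P = (6, 6)
  4P = (9, 4)
  5P = (11, 11)
  6P = (7, 5)
  7P = (10, 8)
  8P = (1, 16)
  9P = (5, 10)
  10P = (14, 7)
  11P = (14, 10)
  12P = (5, 7)
  13P = (1, 1)
  14P = (10, 9)
  15P = (7, 12)
  16P = (11, 6)
  17P = (9, 13)
  18P = (6, 11)
  19P = (0, 11)
  20P = (15, 7)
Match found at i = 20.

k = 20


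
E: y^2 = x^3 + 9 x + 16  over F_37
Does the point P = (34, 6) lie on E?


Check whether y^2 = x^3 + 9 x + 16 (mod 37) for (x, y) = (34, 6).
LHS: y^2 = 6^2 mod 37 = 36
RHS: x^3 + 9 x + 16 = 34^3 + 9*34 + 16 mod 37 = 36
LHS = RHS

Yes, on the curve


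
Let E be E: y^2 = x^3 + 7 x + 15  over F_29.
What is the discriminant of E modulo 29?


4 a^3 + 27 b^2 = 4*7^3 + 27*15^2 = 1372 + 6075 = 7447
Delta = -16 * (7447) = -119152
Delta mod 29 = 9

Delta = 9 (mod 29)


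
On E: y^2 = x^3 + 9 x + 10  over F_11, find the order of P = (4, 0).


Compute successive multiples of P until we hit O:
  1P = (4, 0)
  2P = O

ord(P) = 2


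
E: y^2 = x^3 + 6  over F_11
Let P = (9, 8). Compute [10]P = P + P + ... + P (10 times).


k = 10 = 1010_2 (binary, LSB first: 0101)
Double-and-add from P = (9, 8):
  bit 0 = 0: acc unchanged = O
  bit 1 = 1: acc = O + (8, 1) = (8, 1)
  bit 2 = 0: acc unchanged = (8, 1)
  bit 3 = 1: acc = (8, 1) + (4, 2) = (8, 10)

10P = (8, 10)


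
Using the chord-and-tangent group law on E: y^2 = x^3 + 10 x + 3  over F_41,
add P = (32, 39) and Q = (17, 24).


P != Q, so use the chord formula.
s = (y2 - y1) / (x2 - x1) = (26) / (26) mod 41 = 1
x3 = s^2 - x1 - x2 mod 41 = 1^2 - 32 - 17 = 34
y3 = s (x1 - x3) - y1 mod 41 = 1 * (32 - 34) - 39 = 0

P + Q = (34, 0)


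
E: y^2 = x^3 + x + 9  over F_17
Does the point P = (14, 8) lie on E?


Check whether y^2 = x^3 + 1 x + 9 (mod 17) for (x, y) = (14, 8).
LHS: y^2 = 8^2 mod 17 = 13
RHS: x^3 + 1 x + 9 = 14^3 + 1*14 + 9 mod 17 = 13
LHS = RHS

Yes, on the curve


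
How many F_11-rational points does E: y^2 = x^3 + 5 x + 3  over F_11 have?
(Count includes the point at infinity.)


For each x in F_11, count y with y^2 = x^3 + 5 x + 3 mod 11:
  x = 0: RHS = 3, y in [5, 6]  -> 2 point(s)
  x = 1: RHS = 9, y in [3, 8]  -> 2 point(s)
  x = 3: RHS = 1, y in [1, 10]  -> 2 point(s)
  x = 8: RHS = 5, y in [4, 7]  -> 2 point(s)
Affine points: 8. Add the point at infinity: total = 9.

#E(F_11) = 9


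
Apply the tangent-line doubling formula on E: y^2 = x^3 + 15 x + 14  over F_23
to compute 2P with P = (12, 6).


Doubling: s = (3 x1^2 + a) / (2 y1)
s = (3*12^2 + 15) / (2*6) mod 23 = 20
x3 = s^2 - 2 x1 mod 23 = 20^2 - 2*12 = 8
y3 = s (x1 - x3) - y1 mod 23 = 20 * (12 - 8) - 6 = 5

2P = (8, 5)


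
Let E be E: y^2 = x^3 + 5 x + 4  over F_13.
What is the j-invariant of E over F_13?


Delta = -16(4 a^3 + 27 b^2) mod 13 = 12
-1728 * (4 a)^3 = -1728 * (4*5)^3 mod 13 = 5
j = 5 * 12^(-1) mod 13 = 8

j = 8 (mod 13)


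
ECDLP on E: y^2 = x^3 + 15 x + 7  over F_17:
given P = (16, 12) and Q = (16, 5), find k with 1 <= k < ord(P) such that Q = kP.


Enumerate multiples of P until we hit Q = (16, 5):
  1P = (16, 12)
  2P = (10, 1)
  3P = (9, 15)
  4P = (13, 11)
  5P = (7, 8)
  6P = (7, 9)
  7P = (13, 6)
  8P = (9, 2)
  9P = (10, 16)
  10P = (16, 5)
Match found at i = 10.

k = 10


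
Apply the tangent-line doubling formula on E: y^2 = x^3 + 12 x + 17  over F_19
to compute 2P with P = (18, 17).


Doubling: s = (3 x1^2 + a) / (2 y1)
s = (3*18^2 + 12) / (2*17) mod 19 = 1
x3 = s^2 - 2 x1 mod 19 = 1^2 - 2*18 = 3
y3 = s (x1 - x3) - y1 mod 19 = 1 * (18 - 3) - 17 = 17

2P = (3, 17)


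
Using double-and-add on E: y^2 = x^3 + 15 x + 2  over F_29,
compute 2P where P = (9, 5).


k = 2 = 10_2 (binary, LSB first: 01)
Double-and-add from P = (9, 5):
  bit 0 = 0: acc unchanged = O
  bit 1 = 1: acc = O + (5, 17) = (5, 17)

2P = (5, 17)


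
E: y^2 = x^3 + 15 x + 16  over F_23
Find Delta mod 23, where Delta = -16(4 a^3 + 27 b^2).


4 a^3 + 27 b^2 = 4*15^3 + 27*16^2 = 13500 + 6912 = 20412
Delta = -16 * (20412) = -326592
Delta mod 23 = 8

Delta = 8 (mod 23)


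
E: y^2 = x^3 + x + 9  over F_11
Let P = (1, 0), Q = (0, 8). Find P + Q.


P != Q, so use the chord formula.
s = (y2 - y1) / (x2 - x1) = (8) / (10) mod 11 = 3
x3 = s^2 - x1 - x2 mod 11 = 3^2 - 1 - 0 = 8
y3 = s (x1 - x3) - y1 mod 11 = 3 * (1 - 8) - 0 = 1

P + Q = (8, 1)


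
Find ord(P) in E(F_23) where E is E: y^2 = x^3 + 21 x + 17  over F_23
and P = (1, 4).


Compute successive multiples of P until we hit O:
  1P = (1, 4)
  2P = (7, 1)
  3P = (21, 6)
  4P = (4, 21)
  5P = (22, 15)
  6P = (13, 16)
  7P = (10, 10)
  8P = (15, 2)
  ... (continuing to 17P)
  17P = O

ord(P) = 17


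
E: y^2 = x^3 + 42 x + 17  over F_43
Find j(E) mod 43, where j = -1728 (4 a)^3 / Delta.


Delta = -16(4 a^3 + 27 b^2) mod 43 = 2
-1728 * (4 a)^3 = -1728 * (4*42)^3 mod 43 = 39
j = 39 * 2^(-1) mod 43 = 41

j = 41 (mod 43)


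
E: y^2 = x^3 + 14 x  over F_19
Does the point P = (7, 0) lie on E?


Check whether y^2 = x^3 + 14 x + 0 (mod 19) for (x, y) = (7, 0).
LHS: y^2 = 0^2 mod 19 = 0
RHS: x^3 + 14 x + 0 = 7^3 + 14*7 + 0 mod 19 = 4
LHS != RHS

No, not on the curve


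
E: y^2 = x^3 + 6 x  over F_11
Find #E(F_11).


For each x in F_11, count y with y^2 = x^3 + 6 x + 0 mod 11:
  x = 0: RHS = 0, y in [0]  -> 1 point(s)
  x = 2: RHS = 9, y in [3, 8]  -> 2 point(s)
  x = 3: RHS = 1, y in [1, 10]  -> 2 point(s)
  x = 4: RHS = 0, y in [0]  -> 1 point(s)
  x = 5: RHS = 1, y in [1, 10]  -> 2 point(s)
  x = 7: RHS = 0, y in [0]  -> 1 point(s)
  x = 10: RHS = 4, y in [2, 9]  -> 2 point(s)
Affine points: 11. Add the point at infinity: total = 12.

#E(F_11) = 12


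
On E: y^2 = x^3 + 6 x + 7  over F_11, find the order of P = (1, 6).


Compute successive multiples of P until we hit O:
  1P = (1, 6)
  2P = (2, 7)
  3P = (9, 8)
  4P = (10, 0)
  5P = (9, 3)
  6P = (2, 4)
  7P = (1, 5)
  8P = O

ord(P) = 8


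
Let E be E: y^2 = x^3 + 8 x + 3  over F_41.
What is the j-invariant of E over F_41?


Delta = -16(4 a^3 + 27 b^2) mod 41 = 39
-1728 * (4 a)^3 = -1728 * (4*8)^3 mod 41 = 28
j = 28 * 39^(-1) mod 41 = 27

j = 27 (mod 41)


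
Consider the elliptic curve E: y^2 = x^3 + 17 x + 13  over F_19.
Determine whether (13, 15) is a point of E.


Check whether y^2 = x^3 + 17 x + 13 (mod 19) for (x, y) = (13, 15).
LHS: y^2 = 15^2 mod 19 = 16
RHS: x^3 + 17 x + 13 = 13^3 + 17*13 + 13 mod 19 = 18
LHS != RHS

No, not on the curve


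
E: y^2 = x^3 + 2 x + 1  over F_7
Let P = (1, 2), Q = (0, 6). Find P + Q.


P != Q, so use the chord formula.
s = (y2 - y1) / (x2 - x1) = (4) / (6) mod 7 = 3
x3 = s^2 - x1 - x2 mod 7 = 3^2 - 1 - 0 = 1
y3 = s (x1 - x3) - y1 mod 7 = 3 * (1 - 1) - 2 = 5

P + Q = (1, 5)


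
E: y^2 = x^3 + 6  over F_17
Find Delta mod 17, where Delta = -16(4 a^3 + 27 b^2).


4 a^3 + 27 b^2 = 4*0^3 + 27*6^2 = 0 + 972 = 972
Delta = -16 * (972) = -15552
Delta mod 17 = 3

Delta = 3 (mod 17)


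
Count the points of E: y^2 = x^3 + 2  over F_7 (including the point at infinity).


For each x in F_7, count y with y^2 = x^3 + 0 x + 2 mod 7:
  x = 0: RHS = 2, y in [3, 4]  -> 2 point(s)
  x = 3: RHS = 1, y in [1, 6]  -> 2 point(s)
  x = 5: RHS = 1, y in [1, 6]  -> 2 point(s)
  x = 6: RHS = 1, y in [1, 6]  -> 2 point(s)
Affine points: 8. Add the point at infinity: total = 9.

#E(F_7) = 9


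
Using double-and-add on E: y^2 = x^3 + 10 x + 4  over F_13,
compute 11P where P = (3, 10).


k = 11 = 1011_2 (binary, LSB first: 1101)
Double-and-add from P = (3, 10):
  bit 0 = 1: acc = O + (3, 10) = (3, 10)
  bit 1 = 1: acc = (3, 10) + (10, 5) = (9, 11)
  bit 2 = 0: acc unchanged = (9, 11)
  bit 3 = 1: acc = (9, 11) + (0, 2) = (5, 6)

11P = (5, 6)


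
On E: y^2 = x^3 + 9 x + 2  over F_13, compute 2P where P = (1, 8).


Doubling: s = (3 x1^2 + a) / (2 y1)
s = (3*1^2 + 9) / (2*8) mod 13 = 4
x3 = s^2 - 2 x1 mod 13 = 4^2 - 2*1 = 1
y3 = s (x1 - x3) - y1 mod 13 = 4 * (1 - 1) - 8 = 5

2P = (1, 5)


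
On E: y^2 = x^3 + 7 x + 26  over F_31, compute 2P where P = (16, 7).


Doubling: s = (3 x1^2 + a) / (2 y1)
s = (3*16^2 + 7) / (2*7) mod 31 = 0
x3 = s^2 - 2 x1 mod 31 = 0^2 - 2*16 = 30
y3 = s (x1 - x3) - y1 mod 31 = 0 * (16 - 30) - 7 = 24

2P = (30, 24)


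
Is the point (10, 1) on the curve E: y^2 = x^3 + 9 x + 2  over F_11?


Check whether y^2 = x^3 + 9 x + 2 (mod 11) for (x, y) = (10, 1).
LHS: y^2 = 1^2 mod 11 = 1
RHS: x^3 + 9 x + 2 = 10^3 + 9*10 + 2 mod 11 = 3
LHS != RHS

No, not on the curve


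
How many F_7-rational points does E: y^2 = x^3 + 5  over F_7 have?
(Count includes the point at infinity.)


For each x in F_7, count y with y^2 = x^3 + 0 x + 5 mod 7:
  x = 3: RHS = 4, y in [2, 5]  -> 2 point(s)
  x = 5: RHS = 4, y in [2, 5]  -> 2 point(s)
  x = 6: RHS = 4, y in [2, 5]  -> 2 point(s)
Affine points: 6. Add the point at infinity: total = 7.

#E(F_7) = 7


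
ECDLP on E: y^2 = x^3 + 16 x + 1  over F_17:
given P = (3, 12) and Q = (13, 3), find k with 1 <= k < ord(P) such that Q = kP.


Enumerate multiples of P until we hit Q = (13, 3):
  1P = (3, 12)
  2P = (13, 14)
  3P = (16, 16)
  4P = (16, 1)
  5P = (13, 3)
Match found at i = 5.

k = 5


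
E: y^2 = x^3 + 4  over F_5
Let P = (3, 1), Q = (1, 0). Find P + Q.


P != Q, so use the chord formula.
s = (y2 - y1) / (x2 - x1) = (4) / (3) mod 5 = 3
x3 = s^2 - x1 - x2 mod 5 = 3^2 - 3 - 1 = 0
y3 = s (x1 - x3) - y1 mod 5 = 3 * (3 - 0) - 1 = 3

P + Q = (0, 3)


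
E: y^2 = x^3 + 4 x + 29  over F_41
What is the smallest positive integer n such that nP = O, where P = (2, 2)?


Compute successive multiples of P until we hit O:
  1P = (2, 2)
  2P = (12, 40)
  3P = (7, 20)
  4P = (22, 8)
  5P = (38, 20)
  6P = (32, 24)
  7P = (11, 16)
  8P = (37, 21)
  ... (continuing to 40P)
  40P = O

ord(P) = 40


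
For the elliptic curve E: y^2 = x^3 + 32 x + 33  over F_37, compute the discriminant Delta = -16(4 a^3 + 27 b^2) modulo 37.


4 a^3 + 27 b^2 = 4*32^3 + 27*33^2 = 131072 + 29403 = 160475
Delta = -16 * (160475) = -2567600
Delta mod 37 = 15

Delta = 15 (mod 37)


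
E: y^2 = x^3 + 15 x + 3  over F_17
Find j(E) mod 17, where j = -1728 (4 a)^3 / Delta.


Delta = -16(4 a^3 + 27 b^2) mod 17 = 7
-1728 * (4 a)^3 = -1728 * (4*15)^3 mod 17 = 5
j = 5 * 7^(-1) mod 17 = 8

j = 8 (mod 17)


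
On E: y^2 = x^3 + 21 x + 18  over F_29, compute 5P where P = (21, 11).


k = 5 = 101_2 (binary, LSB first: 101)
Double-and-add from P = (21, 11):
  bit 0 = 1: acc = O + (21, 11) = (21, 11)
  bit 1 = 0: acc unchanged = (21, 11)
  bit 2 = 1: acc = (21, 11) + (21, 11) = (21, 18)

5P = (21, 18)
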